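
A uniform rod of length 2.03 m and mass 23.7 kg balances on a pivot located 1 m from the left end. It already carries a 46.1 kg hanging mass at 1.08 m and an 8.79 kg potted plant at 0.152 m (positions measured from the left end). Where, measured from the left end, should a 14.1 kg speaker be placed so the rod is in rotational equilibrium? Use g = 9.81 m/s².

Take moments about the pivot (at 1 m from the left end).
Beam weight: 23.7 × 9.81 = 232.5 N down at 1.015 m → arm 0.015 m, τ = 232.5 × 0.015 = 3.487 N·m clockwise.
Hanging mass: 46.1 × 9.81 = 452.2 N down at 1.08 m → arm 0.08 m, τ = 452.2 × 0.08 = 36.18 N·m clockwise.
Potted plant: 8.79 × 9.81 = 86.23 N down at 0.152 m → arm 0.848 m, τ = 86.23 × 0.848 = 73.12 N·m counterclockwise.
Net moment of existing loads = 33.45 N·m counterclockwise.
The speaker weighs 14.1 × 9.81 = 138.3 N and must supply an equal clockwise moment, so its lever arm about the pivot is 33.45 / 138.3 = 0.242 m.
That puts it at 1 + 0.242 = 1.24 m from the left end.

x ≈ 1.24 m from the left end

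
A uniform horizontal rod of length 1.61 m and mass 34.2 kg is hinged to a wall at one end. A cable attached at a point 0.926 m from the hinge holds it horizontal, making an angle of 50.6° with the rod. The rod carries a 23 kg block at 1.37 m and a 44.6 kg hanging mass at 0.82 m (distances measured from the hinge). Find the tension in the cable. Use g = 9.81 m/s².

T ≈ 1310 N

Sum moments about the hinge (the unknown hinge reaction has zero arm there).
Beam weight: 34.2 × 9.81 = 335.5 N down at 0.805 m → arm 0.805 m, τ = 335.5 × 0.805 = 270.1 N·m clockwise.
Block: 23 × 9.81 = 225.6 N down at 1.37 m → arm 1.37 m, τ = 225.6 × 1.37 = 309.1 N·m clockwise.
Hanging mass: 44.6 × 9.81 = 437.5 N down at 0.82 m → arm 0.82 m, τ = 437.5 × 0.82 = 358.8 N·m clockwise.
Total clockwise load moment = 938 N·m.
The cable tension T acts at 0.926 m; only its component perpendicular to the rod, T sinθ, produces torque. sin 50.6° = 0.7727.
Balancing moments: T × 0.926 × 0.7727 = 938, giving T = 938 / 0.7155 = 1310 N.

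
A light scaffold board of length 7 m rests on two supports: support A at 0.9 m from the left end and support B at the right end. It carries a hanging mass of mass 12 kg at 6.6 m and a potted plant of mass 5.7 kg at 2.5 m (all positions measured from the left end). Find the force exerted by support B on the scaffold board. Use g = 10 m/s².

Taking torques about support A:
Hanging mass: 12 × 10 = 120 N down at 6.6 m → arm 5.7 m, τ = 120 × 5.7 = 684 N·m clockwise.
Potted plant: 5.7 × 10 = 57 N down at 2.5 m → arm 1.6 m, τ = 57 × 1.6 = 91.2 N·m clockwise.
Net load moment about support A = 775.2 N·m clockwise.
Reaction R at support B is upward at 7 m, arm 6.1 m → moment R × 6.1 counterclockwise.
Setting net torque to zero: R × 6.1 = 775.2 → R = 127 N.

R_B ≈ 127 N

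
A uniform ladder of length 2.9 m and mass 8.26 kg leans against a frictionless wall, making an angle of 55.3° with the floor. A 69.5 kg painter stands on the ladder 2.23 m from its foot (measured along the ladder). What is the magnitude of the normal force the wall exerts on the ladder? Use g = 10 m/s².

N_wall ≈ 399 N

Choose the foot of the ladder as the axis so the floor normal and friction both act there and drop out.
Ladder weight 8.26×10 = 82.6 N acts at 1.45 m along the ladder; its horizontal arm is 1.45·cos55.3° = 0.8255 m → τ = 68.19 N·m clockwise.
Painter: 69.5×10 = 695 N at 2.23 m → arm 1.269 m → τ = 882 N·m clockwise.
Wall normal N acts horizontally at the top; its moment arm is the height L sinθ = 2.9·sin55.3° = 2.384 m, counterclockwise.
For rotational equilibrium, N × 2.384 = 950.2, so N = 399 N.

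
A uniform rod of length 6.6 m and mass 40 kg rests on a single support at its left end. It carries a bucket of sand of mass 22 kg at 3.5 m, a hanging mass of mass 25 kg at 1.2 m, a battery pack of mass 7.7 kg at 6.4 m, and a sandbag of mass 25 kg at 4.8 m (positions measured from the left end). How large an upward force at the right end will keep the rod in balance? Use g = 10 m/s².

Taking torques about the left end:
Beam weight: 40 × 10 = 400 N down at 3.3 m → arm 3.3 m, τ = 400 × 3.3 = 1320 N·m clockwise.
Bucket of sand: 22 × 10 = 220 N down at 3.5 m → arm 3.5 m, τ = 220 × 3.5 = 770 N·m clockwise.
Hanging mass: 25 × 10 = 250 N down at 1.2 m → arm 1.2 m, τ = 250 × 1.2 = 300 N·m clockwise.
Battery pack: 7.7 × 10 = 77 N down at 6.4 m → arm 6.4 m, τ = 77 × 6.4 = 492.8 N·m clockwise.
Sandbag: 25 × 10 = 250 N down at 4.8 m → arm 4.8 m, τ = 250 × 4.8 = 1200 N·m clockwise.
Net moment of the loads = 4083 N·m clockwise.
The upward force F acts at the right end, arm 6.6 m, giving F × 6.6 counterclockwise.
Στ = 0 ⇒ F × 6.6 = 4083 ⇒ F = 4083 / 6.6 = 619 N.

F ≈ 619 N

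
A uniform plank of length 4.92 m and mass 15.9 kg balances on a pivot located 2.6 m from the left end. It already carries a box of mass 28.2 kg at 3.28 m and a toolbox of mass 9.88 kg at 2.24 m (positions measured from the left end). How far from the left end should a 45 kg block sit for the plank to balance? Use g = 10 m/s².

Choose the pivot (at 2.6 m from the left end) as the axis so the support reaction has zero arm there.
Beam weight: 15.9 × 10 = 159 N down at 2.46 m → arm 0.14 m, τ = 159 × 0.14 = 22.26 N·m counterclockwise.
Box: 28.2 × 10 = 282 N down at 3.28 m → arm 0.68 m, τ = 282 × 0.68 = 191.8 N·m clockwise.
Toolbox: 9.88 × 10 = 98.8 N down at 2.24 m → arm 0.36 m, τ = 98.8 × 0.36 = 35.57 N·m counterclockwise.
Net moment of existing loads = 134 N·m clockwise.
The block weighs 45 × 10 = 450 N and must supply an equal counterclockwise moment, so its lever arm about the pivot is 134 / 450 = 0.298 m.
That puts it at 2.6 − 0.298 = 2.3 m from the left end.

x ≈ 2.3 m from the left end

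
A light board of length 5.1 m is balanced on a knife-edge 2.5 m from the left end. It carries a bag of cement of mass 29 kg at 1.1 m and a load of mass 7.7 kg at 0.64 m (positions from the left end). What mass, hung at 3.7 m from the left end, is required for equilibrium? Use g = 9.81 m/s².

Taking torques about the knife-edge (at 2.5 m from the left end):
Bag of cement: 29 × 9.81 = 284.5 N down at 1.1 m → arm 1.4 m, τ = 284.5 × 1.4 = 398.3 N·m counterclockwise.
Load: 7.7 × 9.81 = 75.54 N down at 0.64 m → arm 1.86 m, τ = 75.54 × 1.86 = 140.5 N·m counterclockwise.
Net moment of known loads = 538.8 N·m counterclockwise.
An unknown mass m at 3.7 m has arm 1.2 m; its moment is m·g·1.2 clockwise.
Setting net torque to zero: m × 9.81 × 1.2 = 538.8 → m = 538.8 / (9.81 × 1.2) = 45.8 kg.

m ≈ 45.8 kg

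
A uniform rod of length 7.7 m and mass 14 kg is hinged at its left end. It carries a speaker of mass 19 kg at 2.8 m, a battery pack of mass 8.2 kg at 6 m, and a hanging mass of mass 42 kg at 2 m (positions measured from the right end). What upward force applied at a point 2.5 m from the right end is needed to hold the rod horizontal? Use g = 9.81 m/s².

F ≈ 755 N

Taking torques about the left end:
Beam weight: 14 × 9.81 = 137.3 N down at 3.85 m → arm 3.85 m, τ = 137.3 × 3.85 = 528.6 N·m clockwise.
Speaker: 19 × 9.81 = 186.4 N down at 2.8 m → arm 4.9 m, τ = 186.4 × 4.9 = 913.4 N·m clockwise.
Battery pack: 8.2 × 9.81 = 80.44 N down at 6 m → arm 1.7 m, τ = 80.44 × 1.7 = 136.7 N·m clockwise.
Hanging mass: 42 × 9.81 = 412 N down at 2 m → arm 5.7 m, τ = 412 × 5.7 = 2348 N·m clockwise.
Net moment of the loads = 3927 N·m clockwise.
The upward force F acts at a point 2.5 m from the right end, arm 5.2 m, giving F × 5.2 counterclockwise.
Στ = 0 ⇒ F × 5.2 = 3927 ⇒ F = 3927 / 5.2 = 755 N.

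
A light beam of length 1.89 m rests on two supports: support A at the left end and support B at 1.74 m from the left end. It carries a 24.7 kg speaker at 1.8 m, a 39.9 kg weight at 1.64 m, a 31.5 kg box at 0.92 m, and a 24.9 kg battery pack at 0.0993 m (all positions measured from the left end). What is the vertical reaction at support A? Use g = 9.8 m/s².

R_A ≈ 390 N

Sum moments about support B (its reaction then has zero moment arm).
Speaker: 24.7 × 9.8 = 242.1 N down at 1.8 m → arm 0.06 m, τ = 242.1 × 0.06 = 14.53 N·m clockwise.
Weight: 39.9 × 9.8 = 391 N down at 1.64 m → arm 0.1 m, τ = 391 × 0.1 = 39.1 N·m counterclockwise.
Box: 31.5 × 9.8 = 308.7 N down at 0.92 m → arm 0.82 m, τ = 308.7 × 0.82 = 253.1 N·m counterclockwise.
Battery pack: 24.9 × 9.8 = 244 N down at 0.0993 m → arm 1.641 m, τ = 244 × 1.641 = 400.4 N·m counterclockwise.
Net load moment about support B = 678.1 N·m counterclockwise.
Reaction R at support A is upward at 0 m, arm 1.74 m → moment R × 1.74 clockwise.
Balancing moments: R × 1.74 = 678.1, giving R = 390 N.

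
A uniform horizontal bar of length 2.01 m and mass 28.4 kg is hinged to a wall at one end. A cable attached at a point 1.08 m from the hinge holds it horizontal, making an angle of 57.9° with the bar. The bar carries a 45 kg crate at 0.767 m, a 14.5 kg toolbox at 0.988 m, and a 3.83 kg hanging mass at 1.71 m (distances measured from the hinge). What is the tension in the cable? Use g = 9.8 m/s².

T ≈ 899 N

About the hinge:
Beam weight: 28.4 × 9.8 = 278.3 N down at 1.005 m → arm 1.005 m, τ = 278.3 × 1.005 = 279.7 N·m clockwise.
Crate: 45 × 9.8 = 441 N down at 0.767 m → arm 0.767 m, τ = 441 × 0.767 = 338.2 N·m clockwise.
Toolbox: 14.5 × 9.8 = 142.1 N down at 0.988 m → arm 0.988 m, τ = 142.1 × 0.988 = 140.4 N·m clockwise.
Hanging mass: 3.83 × 9.8 = 37.53 N down at 1.71 m → arm 1.71 m, τ = 37.53 × 1.71 = 64.18 N·m clockwise.
Total clockwise load moment = 822.5 N·m.
The cable tension T acts at 1.08 m; only its component perpendicular to the bar, T sinθ, produces torque. sin 57.9° = 0.8471.
Setting net torque to zero: T × 1.08 × 0.8471 = 822.5 → T = 822.5 / 0.9149 = 899 N.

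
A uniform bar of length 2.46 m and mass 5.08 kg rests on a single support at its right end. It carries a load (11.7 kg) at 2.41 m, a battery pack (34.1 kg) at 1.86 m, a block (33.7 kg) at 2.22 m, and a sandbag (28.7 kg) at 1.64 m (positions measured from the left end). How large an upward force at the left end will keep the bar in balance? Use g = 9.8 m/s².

F ≈ 235 N

Take moments about the right end.
Beam weight: 5.08 × 9.8 = 49.78 N down at 1.23 m → arm 1.23 m, τ = 49.78 × 1.23 = 61.23 N·m counterclockwise.
Load: 11.7 × 9.8 = 114.7 N down at 2.41 m → arm 0.05 m, τ = 114.7 × 0.05 = 5.735 N·m counterclockwise.
Battery pack: 34.1 × 9.8 = 334.2 N down at 1.86 m → arm 0.6 m, τ = 334.2 × 0.6 = 200.5 N·m counterclockwise.
Block: 33.7 × 9.8 = 330.3 N down at 2.22 m → arm 0.24 m, τ = 330.3 × 0.24 = 79.27 N·m counterclockwise.
Sandbag: 28.7 × 9.8 = 281.3 N down at 1.64 m → arm 0.82 m, τ = 281.3 × 0.82 = 230.7 N·m counterclockwise.
Net moment of the loads = 577.4 N·m counterclockwise.
The upward force F acts at the left end, arm 2.46 m, giving F × 2.46 clockwise.
For rotational equilibrium, F × 2.46 = 577.4, so F = 577.4 / 2.46 = 235 N.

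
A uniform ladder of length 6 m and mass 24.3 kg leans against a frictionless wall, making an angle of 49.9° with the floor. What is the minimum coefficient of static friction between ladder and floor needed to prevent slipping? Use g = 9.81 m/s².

Sum moments about the foot of the ladder (the floor normal and friction both act there and drop out).
Ladder weight 24.3×9.81 = 238.4 N acts at 3 m along the ladder; its horizontal arm is 3·cos49.9° = 1.932 m → τ = 460.6 N·m clockwise.
Wall normal N acts horizontally at the top; its moment arm is the height L sinθ = 6·sin49.9° = 4.59 m, counterclockwise.
Στ = 0 ⇒ N × 4.59 = 460.6 ⇒ N = 100.3 N.
ΣFx = 0 ⇒ f = N_wall = 100.3 N. ΣFy = 0 ⇒ N_floor = 238.4 N.
μ_min = f / N_floor = 100.3 / 238.4 = 0.421.

μ_min ≈ 0.421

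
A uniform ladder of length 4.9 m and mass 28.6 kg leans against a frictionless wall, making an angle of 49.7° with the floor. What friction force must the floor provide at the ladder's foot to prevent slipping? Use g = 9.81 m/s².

Taking torques about the foot of the ladder:
Ladder weight 28.6×9.81 = 280.6 N acts at 2.45 m along the ladder; its horizontal arm is 2.45·cos49.7° = 1.585 m → τ = 444.8 N·m clockwise.
Wall normal N acts horizontally at the top; its moment arm is the height L sinθ = 4.9·sin49.7° = 3.737 m, counterclockwise.
Setting net torque to zero: N × 3.737 = 444.8 → N = 119 N.
ΣFx = 0: friction at the foot balances the wall's push, so f = N_wall = 119 N.

f ≈ 119 N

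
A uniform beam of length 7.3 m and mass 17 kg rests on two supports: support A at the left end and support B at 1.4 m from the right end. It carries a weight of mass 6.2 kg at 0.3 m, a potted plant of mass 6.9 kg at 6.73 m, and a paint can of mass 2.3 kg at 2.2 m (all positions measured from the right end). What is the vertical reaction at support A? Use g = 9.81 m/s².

Choose support B as the axis so its reaction then has zero moment arm.
Beam weight: 17 × 9.81 = 166.8 N down at 3.65 m → arm 2.25 m, τ = 166.8 × 2.25 = 375.3 N·m counterclockwise.
Weight: 6.2 × 9.81 = 60.82 N down at 0.3 m → arm 1.1 m, τ = 60.82 × 1.1 = 66.9 N·m clockwise.
Potted plant: 6.9 × 9.81 = 67.69 N down at 6.73 m → arm 5.33 m, τ = 67.69 × 5.33 = 360.8 N·m counterclockwise.
Paint can: 2.3 × 9.81 = 22.56 N down at 2.2 m → arm 0.8 m, τ = 22.56 × 0.8 = 18.05 N·m counterclockwise.
Net load moment about support B = 687.2 N·m counterclockwise.
Reaction R at support A is upward at 7.3 m, arm 5.9 m → moment R × 5.9 clockwise.
Στ = 0 ⇒ R × 5.9 = 687.2 ⇒ R = 116 N.

R_A ≈ 116 N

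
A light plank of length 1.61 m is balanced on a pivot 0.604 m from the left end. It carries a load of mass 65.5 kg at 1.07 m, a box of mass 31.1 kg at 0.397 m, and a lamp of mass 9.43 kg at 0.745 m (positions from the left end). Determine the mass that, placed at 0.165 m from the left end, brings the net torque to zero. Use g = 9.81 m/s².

m ≈ 57.9 kg

About the pivot (at 0.604 m from the left end):
Load: 65.5 × 9.81 = 642.6 N down at 1.07 m → arm 0.466 m, τ = 642.6 × 0.466 = 299.5 N·m clockwise.
Box: 31.1 × 9.81 = 305.1 N down at 0.397 m → arm 0.207 m, τ = 305.1 × 0.207 = 63.16 N·m counterclockwise.
Lamp: 9.43 × 9.81 = 92.51 N down at 0.745 m → arm 0.141 m, τ = 92.51 × 0.141 = 13.04 N·m clockwise.
Net moment of known loads = 249.4 N·m clockwise.
An unknown mass m at 0.165 m has arm 0.439 m; its moment is m·g·0.439 counterclockwise.
For rotational equilibrium, m × 9.81 × 0.439 = 249.4, so m = 249.4 / (9.81 × 0.439) = 57.9 kg.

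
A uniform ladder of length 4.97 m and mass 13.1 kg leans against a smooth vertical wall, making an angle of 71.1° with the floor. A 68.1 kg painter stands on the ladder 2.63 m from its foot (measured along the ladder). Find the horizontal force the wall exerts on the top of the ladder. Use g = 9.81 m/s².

N_wall ≈ 143 N

Sum moments about the foot of the ladder (the floor normal and friction both act there and drop out).
Ladder weight 13.1×9.81 = 128.5 N acts at 2.485 m along the ladder; its horizontal arm is 2.485·cos71.1° = 0.8049 m → τ = 103.4 N·m clockwise.
Painter: 68.1×9.81 = 668.1 N at 2.63 m → arm 0.8519 m → τ = 569.2 N·m clockwise.
Wall normal N acts horizontally at the top; its moment arm is the height L sinθ = 4.97·sin71.1° = 4.702 m, counterclockwise.
Setting net torque to zero: N × 4.702 = 672.6 → N = 143 N.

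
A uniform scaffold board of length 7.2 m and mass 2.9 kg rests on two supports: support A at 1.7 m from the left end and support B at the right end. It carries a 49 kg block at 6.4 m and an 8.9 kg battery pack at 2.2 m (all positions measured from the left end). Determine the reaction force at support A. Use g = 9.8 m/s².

R_A ≈ 168 N

Sum moments about support B (its reaction then has zero moment arm).
Beam weight: 2.9 × 9.8 = 28.42 N down at 3.6 m → arm 3.6 m, τ = 28.42 × 3.6 = 102.3 N·m counterclockwise.
Block: 49 × 9.8 = 480.2 N down at 6.4 m → arm 0.8 m, τ = 480.2 × 0.8 = 384.2 N·m counterclockwise.
Battery pack: 8.9 × 9.8 = 87.22 N down at 2.2 m → arm 5 m, τ = 87.22 × 5 = 436.1 N·m counterclockwise.
Net load moment about support B = 922.6 N·m counterclockwise.
Reaction R at support A is upward at 1.7 m, arm 5.5 m → moment R × 5.5 clockwise.
Setting net torque to zero: R × 5.5 = 922.6 → R = 168 N.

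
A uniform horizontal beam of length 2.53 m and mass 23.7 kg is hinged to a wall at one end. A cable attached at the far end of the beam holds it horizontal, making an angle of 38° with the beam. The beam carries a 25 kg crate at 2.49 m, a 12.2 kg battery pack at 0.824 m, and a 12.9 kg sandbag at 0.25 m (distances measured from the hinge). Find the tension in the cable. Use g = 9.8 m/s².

About the hinge:
Beam weight: 23.7 × 9.8 = 232.3 N down at 1.265 m → arm 1.265 m, τ = 232.3 × 1.265 = 293.9 N·m clockwise.
Crate: 25 × 9.8 = 245 N down at 2.49 m → arm 2.49 m, τ = 245 × 2.49 = 610.1 N·m clockwise.
Battery pack: 12.2 × 9.8 = 119.6 N down at 0.824 m → arm 0.824 m, τ = 119.6 × 0.824 = 98.55 N·m clockwise.
Sandbag: 12.9 × 9.8 = 126.4 N down at 0.25 m → arm 0.25 m, τ = 126.4 × 0.25 = 31.6 N·m clockwise.
Total clockwise load moment = 1034 N·m.
The cable tension T acts at 2.53 m; only its component perpendicular to the beam, T sinθ, produces torque. sin 38° = 0.6157.
Balancing moments: T × 2.53 × 0.6157 = 1034, giving T = 1034 / 1.558 = 664 N.

T ≈ 664 N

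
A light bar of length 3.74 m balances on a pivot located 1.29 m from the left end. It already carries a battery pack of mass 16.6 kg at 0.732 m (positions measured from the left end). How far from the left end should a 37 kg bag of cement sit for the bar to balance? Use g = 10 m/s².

x ≈ 1.54 m from the left end

Choose the pivot (at 1.29 m from the left end) as the axis so the support reaction has zero arm there.
Battery pack: 16.6 × 10 = 166 N down at 0.732 m → arm 0.558 m, τ = 166 × 0.558 = 92.63 N·m counterclockwise.
Net moment of existing loads = 92.63 N·m counterclockwise.
The bag of cement weighs 37 × 10 = 370 N and must supply an equal clockwise moment, so its lever arm about the pivot is 92.63 / 370 = 0.25 m.
That puts it at 1.29 + 0.25 = 1.54 m from the left end.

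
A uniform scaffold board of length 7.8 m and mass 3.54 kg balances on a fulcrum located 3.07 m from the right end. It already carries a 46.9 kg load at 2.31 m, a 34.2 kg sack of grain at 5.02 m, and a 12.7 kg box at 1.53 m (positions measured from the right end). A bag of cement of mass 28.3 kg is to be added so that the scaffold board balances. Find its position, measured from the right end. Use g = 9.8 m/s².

x ≈ 2.56 m from the right end

About the fulcrum (at 3.07 m from the right end):
Beam weight: 3.54 × 9.8 = 34.69 N down at 3.9 m → arm 0.83 m, τ = 34.69 × 0.83 = 28.79 N·m counterclockwise.
Load: 46.9 × 9.8 = 459.6 N down at 2.31 m → arm 0.76 m, τ = 459.6 × 0.76 = 349.3 N·m clockwise.
Sack of grain: 34.2 × 9.8 = 335.2 N down at 5.02 m → arm 1.95 m, τ = 335.2 × 1.95 = 653.6 N·m counterclockwise.
Box: 12.7 × 9.8 = 124.5 N down at 1.53 m → arm 1.54 m, τ = 124.5 × 1.54 = 191.7 N·m clockwise.
Net moment of existing loads = 141.4 N·m counterclockwise.
The bag of cement weighs 28.3 × 9.8 = 277.3 N and must supply an equal clockwise moment, so its lever arm about the fulcrum is 141.4 / 277.3 = 0.51 m.
That puts it at 3.07 − 0.51 = 2.56 m from the right end.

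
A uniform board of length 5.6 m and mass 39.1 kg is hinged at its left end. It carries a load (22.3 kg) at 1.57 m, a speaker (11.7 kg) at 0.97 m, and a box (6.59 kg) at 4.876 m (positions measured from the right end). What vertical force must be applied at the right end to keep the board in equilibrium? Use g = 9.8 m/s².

About the left end:
Beam weight: 39.1 × 9.8 = 383.2 N down at 2.8 m → arm 2.8 m, τ = 383.2 × 2.8 = 1073 N·m clockwise.
Load: 22.3 × 9.8 = 218.5 N down at 1.57 m → arm 4.03 m, τ = 218.5 × 4.03 = 880.6 N·m clockwise.
Speaker: 11.7 × 9.8 = 114.7 N down at 0.97 m → arm 4.63 m, τ = 114.7 × 4.63 = 531.1 N·m clockwise.
Box: 6.59 × 9.8 = 64.58 N down at 4.876 m → arm 0.724 m, τ = 64.58 × 0.724 = 46.76 N·m clockwise.
Net moment of the loads = 2531 N·m clockwise.
The upward force F acts at the right end, arm 5.6 m, giving F × 5.6 counterclockwise.
Στ = 0 ⇒ F × 5.6 = 2531 ⇒ F = 2531 / 5.6 = 452 N.

F ≈ 452 N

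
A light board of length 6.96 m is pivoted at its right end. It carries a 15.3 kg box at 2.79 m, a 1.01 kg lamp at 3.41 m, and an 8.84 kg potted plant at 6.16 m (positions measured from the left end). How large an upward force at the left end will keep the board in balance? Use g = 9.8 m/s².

Taking torques about the right end:
Box: 15.3 × 9.8 = 149.9 N down at 2.79 m → arm 4.17 m, τ = 149.9 × 4.17 = 625.1 N·m counterclockwise.
Lamp: 1.01 × 9.8 = 9.898 N down at 3.41 m → arm 3.55 m, τ = 9.898 × 3.55 = 35.14 N·m counterclockwise.
Potted plant: 8.84 × 9.8 = 86.63 N down at 6.16 m → arm 0.8 m, τ = 86.63 × 0.8 = 69.3 N·m counterclockwise.
Net moment of the loads = 729.5 N·m counterclockwise.
The upward force F acts at the left end, arm 6.96 m, giving F × 6.96 clockwise.
For rotational equilibrium, F × 6.96 = 729.5, so F = 729.5 / 6.96 = 105 N.

F ≈ 105 N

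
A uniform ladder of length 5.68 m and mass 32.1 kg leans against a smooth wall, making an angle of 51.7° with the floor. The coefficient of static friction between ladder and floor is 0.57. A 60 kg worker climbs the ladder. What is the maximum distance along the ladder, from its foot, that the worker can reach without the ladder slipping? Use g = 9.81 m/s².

d ≈ 4.77 m

Take moments about the foot of the ladder.
Ladder weight 32.1×9.81 = 314.9 N acts at 2.84 m along the ladder; its horizontal arm is 2.84·cos51.7° = 1.76 m → τ = 554.2 N·m clockwise.
Worker weight 60×9.81 = 588.6 N at distance d → arm d·cos51.7° → τ = 588.6·d·0.6198 clockwise.
Wall normal N at the top has arm L sinθ = 4.458 m counterclockwise, so Στ = 0 gives N·4.458 = 554.2 + 364.8·d.
ΣFy = 0 ⇒ N_floor = 903.5 N, so the maximum friction is μ_s·N_floor = 0.57×903.5 = 515 N. ΣFx = 0 ⇒ N_wall = f, so at the slipping point N = 515 N.
Substituting: 515×4.458 = 554.2 + 364.8·d ⇒ d = (2296 − 554.2) / 364.8 = 4.77 m.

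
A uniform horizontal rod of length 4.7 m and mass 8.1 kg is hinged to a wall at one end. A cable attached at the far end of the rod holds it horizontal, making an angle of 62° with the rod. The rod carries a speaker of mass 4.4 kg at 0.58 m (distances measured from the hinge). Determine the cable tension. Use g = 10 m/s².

About the hinge:
Beam weight: 8.1 × 10 = 81 N down at 2.35 m → arm 2.35 m, τ = 81 × 2.35 = 190.3 N·m clockwise.
Speaker: 4.4 × 10 = 44 N down at 0.58 m → arm 0.58 m, τ = 44 × 0.58 = 25.52 N·m clockwise.
Total clockwise load moment = 215.8 N·m.
The cable tension T acts at 4.7 m; only its component perpendicular to the rod, T sinθ, produces torque. sin 62° = 0.8829.
Στ = 0 ⇒ T × 4.7 × 0.8829 = 215.8 ⇒ T = 215.8 / 4.15 = 52 N.

T ≈ 52 N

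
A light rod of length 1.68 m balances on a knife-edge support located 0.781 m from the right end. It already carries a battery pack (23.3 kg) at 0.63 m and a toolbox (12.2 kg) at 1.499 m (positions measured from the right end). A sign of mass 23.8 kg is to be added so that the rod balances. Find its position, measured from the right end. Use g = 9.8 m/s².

Taking torques about the knife-edge support (at 0.781 m from the right end):
Battery pack: 23.3 × 9.8 = 228.3 N down at 0.63 m → arm 0.151 m, τ = 228.3 × 0.151 = 34.47 N·m clockwise.
Toolbox: 12.2 × 9.8 = 119.6 N down at 1.499 m → arm 0.718 m, τ = 119.6 × 0.718 = 85.87 N·m counterclockwise.
Net moment of existing loads = 51.4 N·m counterclockwise.
The sign weighs 23.8 × 9.8 = 233.2 N and must supply an equal clockwise moment, so its lever arm about the knife-edge support is 51.4 / 233.2 = 0.22 m.
That puts it at 0.781 − 0.22 = 0.561 m from the right end.

x ≈ 0.561 m from the right end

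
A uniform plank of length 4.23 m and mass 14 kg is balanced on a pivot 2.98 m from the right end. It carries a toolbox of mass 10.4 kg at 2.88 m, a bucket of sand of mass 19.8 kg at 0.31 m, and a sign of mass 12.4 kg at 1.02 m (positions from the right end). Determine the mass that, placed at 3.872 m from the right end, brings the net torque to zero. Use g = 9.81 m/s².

m ≈ 101 kg

About the pivot (at 2.98 m from the right end):
Beam weight: 14 × 9.81 = 137.3 N down at 2.115 m → arm 0.865 m, τ = 137.3 × 0.865 = 118.8 N·m clockwise.
Toolbox: 10.4 × 9.81 = 102 N down at 2.88 m → arm 0.1 m, τ = 102 × 0.1 = 10.2 N·m clockwise.
Bucket of sand: 19.8 × 9.81 = 194.2 N down at 0.31 m → arm 2.67 m, τ = 194.2 × 2.67 = 518.5 N·m clockwise.
Sign: 12.4 × 9.81 = 121.6 N down at 1.02 m → arm 1.96 m, τ = 121.6 × 1.96 = 238.3 N·m clockwise.
Net moment of known loads = 885.8 N·m clockwise.
An unknown mass m at 3.872 m has arm 0.892 m; its moment is m·g·0.892 counterclockwise.
Balancing moments: m × 9.81 × 0.892 = 885.8, giving m = 885.8 / (9.81 × 0.892) = 101 kg.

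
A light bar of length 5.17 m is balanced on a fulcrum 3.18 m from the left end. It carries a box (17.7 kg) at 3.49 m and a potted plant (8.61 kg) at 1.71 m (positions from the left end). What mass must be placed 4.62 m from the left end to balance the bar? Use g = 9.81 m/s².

About the fulcrum (at 3.18 m from the left end):
Box: 17.7 × 9.81 = 173.6 N down at 3.49 m → arm 0.31 m, τ = 173.6 × 0.31 = 53.82 N·m clockwise.
Potted plant: 8.61 × 9.81 = 84.46 N down at 1.71 m → arm 1.47 m, τ = 84.46 × 1.47 = 124.2 N·m counterclockwise.
Net moment of known loads = 70.38 N·m counterclockwise.
An unknown mass m at 4.62 m has arm 1.44 m; its moment is m·g·1.44 clockwise.
Setting net torque to zero: m × 9.81 × 1.44 = 70.38 → m = 70.38 / (9.81 × 1.44) = 4.98 kg.

m ≈ 4.98 kg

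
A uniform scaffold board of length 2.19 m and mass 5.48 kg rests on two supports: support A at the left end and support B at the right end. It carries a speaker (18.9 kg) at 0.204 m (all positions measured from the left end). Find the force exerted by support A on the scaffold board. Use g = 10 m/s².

Take moments about support B.
Beam weight: 5.48 × 10 = 54.8 N down at 1.095 m → arm 1.095 m, τ = 54.8 × 1.095 = 60.01 N·m counterclockwise.
Speaker: 18.9 × 10 = 189 N down at 0.204 m → arm 1.986 m, τ = 189 × 1.986 = 375.4 N·m counterclockwise.
Net load moment about support B = 435.4 N·m counterclockwise.
Reaction R at support A is upward at 0 m, arm 2.19 m → moment R × 2.19 clockwise.
Balancing moments: R × 2.19 = 435.4, giving R = 199 N.

R_A ≈ 199 N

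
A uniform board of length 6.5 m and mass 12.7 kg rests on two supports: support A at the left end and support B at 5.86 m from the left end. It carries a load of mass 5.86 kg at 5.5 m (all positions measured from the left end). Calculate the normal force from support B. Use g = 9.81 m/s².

Sum moments about support A (its reaction then has zero moment arm).
Beam weight: 12.7 × 9.81 = 124.6 N down at 3.25 m → arm 3.25 m, τ = 124.6 × 3.25 = 404.9 N·m clockwise.
Load: 5.86 × 9.81 = 57.49 N down at 5.5 m → arm 5.5 m, τ = 57.49 × 5.5 = 316.2 N·m clockwise.
Net load moment about support A = 721.1 N·m clockwise.
Reaction R at support B is upward at 5.86 m, arm 5.86 m → moment R × 5.86 counterclockwise.
Balancing moments: R × 5.86 = 721.1, giving R = 123 N.

R_B ≈ 123 N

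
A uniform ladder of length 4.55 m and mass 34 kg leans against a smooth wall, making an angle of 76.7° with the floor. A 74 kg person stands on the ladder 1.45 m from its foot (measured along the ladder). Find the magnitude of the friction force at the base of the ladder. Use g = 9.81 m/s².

f ≈ 94.1 N

Taking torques about the foot of the ladder:
Ladder weight 34×9.81 = 333.5 N acts at 2.275 m along the ladder; its horizontal arm is 2.275·cos76.7° = 0.5234 m → τ = 174.6 N·m clockwise.
Person: 74×9.81 = 725.9 N at 1.45 m → arm 0.3336 m → τ = 242.2 N·m clockwise.
Wall normal N acts horizontally at the top; its moment arm is the height L sinθ = 4.55·sin76.7° = 4.428 m, counterclockwise.
Setting net torque to zero: N × 4.428 = 416.8 → N = 94.1 N.
ΣFx = 0: friction at the foot balances the wall's push, so f = N_wall = 94.1 N.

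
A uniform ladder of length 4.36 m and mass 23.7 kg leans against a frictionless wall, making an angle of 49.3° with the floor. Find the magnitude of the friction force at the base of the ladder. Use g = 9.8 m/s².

About the foot of the ladder:
Ladder weight 23.7×9.8 = 232.3 N acts at 2.18 m along the ladder; its horizontal arm is 2.18·cos49.3° = 1.422 m → τ = 330.3 N·m clockwise.
Wall normal N acts horizontally at the top; its moment arm is the height L sinθ = 4.36·sin49.3° = 3.305 m, counterclockwise.
Balancing moments: N × 3.305 = 330.3, giving N = 99.9 N.
ΣFx = 0: friction at the foot balances the wall's push, so f = N_wall = 99.9 N.

f ≈ 99.9 N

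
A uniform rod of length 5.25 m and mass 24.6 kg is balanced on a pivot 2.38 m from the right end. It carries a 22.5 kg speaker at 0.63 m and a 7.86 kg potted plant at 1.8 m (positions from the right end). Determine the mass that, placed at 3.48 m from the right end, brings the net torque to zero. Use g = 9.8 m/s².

About the pivot (at 2.38 m from the right end):
Beam weight: 24.6 × 9.8 = 241.1 N down at 2.625 m → arm 0.245 m, τ = 241.1 × 0.245 = 59.07 N·m counterclockwise.
Speaker: 22.5 × 9.8 = 220.5 N down at 0.63 m → arm 1.75 m, τ = 220.5 × 1.75 = 385.9 N·m clockwise.
Potted plant: 7.86 × 9.8 = 77.03 N down at 1.8 m → arm 0.58 m, τ = 77.03 × 0.58 = 44.68 N·m clockwise.
Net moment of known loads = 371.5 N·m clockwise.
An unknown mass m at 3.48 m has arm 1.1 m; its moment is m·g·1.1 counterclockwise.
For rotational equilibrium, m × 9.8 × 1.1 = 371.5, so m = 371.5 / (9.8 × 1.1) = 34.5 kg.

m ≈ 34.5 kg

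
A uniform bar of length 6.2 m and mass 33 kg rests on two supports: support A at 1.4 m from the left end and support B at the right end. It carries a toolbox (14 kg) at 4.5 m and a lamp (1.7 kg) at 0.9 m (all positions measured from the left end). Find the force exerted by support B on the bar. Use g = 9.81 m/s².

R_B ≈ 202 N

Take moments about support A.
Beam weight: 33 × 9.81 = 323.7 N down at 3.1 m → arm 1.7 m, τ = 323.7 × 1.7 = 550.3 N·m clockwise.
Toolbox: 14 × 9.81 = 137.3 N down at 4.5 m → arm 3.1 m, τ = 137.3 × 3.1 = 425.6 N·m clockwise.
Lamp: 1.7 × 9.81 = 16.68 N down at 0.9 m → arm 0.5 m, τ = 16.68 × 0.5 = 8.34 N·m counterclockwise.
Net load moment about support A = 967.6 N·m clockwise.
Reaction R at support B is upward at 6.2 m, arm 4.8 m → moment R × 4.8 counterclockwise.
Balancing moments: R × 4.8 = 967.6, giving R = 202 N.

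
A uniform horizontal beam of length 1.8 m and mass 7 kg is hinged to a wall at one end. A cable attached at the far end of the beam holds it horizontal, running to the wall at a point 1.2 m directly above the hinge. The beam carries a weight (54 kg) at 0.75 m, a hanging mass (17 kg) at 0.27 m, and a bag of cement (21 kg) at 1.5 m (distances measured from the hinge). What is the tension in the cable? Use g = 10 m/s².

T ≈ 830 N

Choose the hinge as the axis so the unknown hinge reaction has zero arm there.
Beam weight: 7 × 10 = 70 N down at 0.9 m → arm 0.9 m, τ = 70 × 0.9 = 63 N·m clockwise.
Weight: 54 × 10 = 540 N down at 0.75 m → arm 0.75 m, τ = 540 × 0.75 = 405 N·m clockwise.
Hanging mass: 17 × 10 = 170 N down at 0.27 m → arm 0.27 m, τ = 170 × 0.27 = 45.9 N·m clockwise.
Bag of cement: 21 × 10 = 210 N down at 1.5 m → arm 1.5 m, τ = 210 × 1.5 = 315 N·m clockwise.
Total clockwise load moment = 828.9 N·m.
The cable tension T acts at 1.8 m; only its component perpendicular to the beam, T sinθ, produces torque. sinθ = h/√(h²+d²) = 1.2/√(1.2²+1.8²) = 0.5547.
Στ = 0 ⇒ T × 1.8 × 0.5547 = 828.9 ⇒ T = 828.9 / 0.9985 = 830 N.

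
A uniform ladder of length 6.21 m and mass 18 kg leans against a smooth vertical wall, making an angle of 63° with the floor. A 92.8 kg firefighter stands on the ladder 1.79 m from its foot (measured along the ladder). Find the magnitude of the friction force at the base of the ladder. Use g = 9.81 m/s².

f ≈ 179 N

Take moments about the foot of the ladder.
Ladder weight 18×9.81 = 176.6 N acts at 3.105 m along the ladder; its horizontal arm is 3.105·cos63° = 1.41 m → τ = 249 N·m clockwise.
Firefighter: 92.8×9.81 = 910.4 N at 1.79 m → arm 0.8126 m → τ = 739.8 N·m clockwise.
Wall normal N acts horizontally at the top; its moment arm is the height L sinθ = 6.21·sin63° = 5.533 m, counterclockwise.
Στ = 0 ⇒ N × 5.533 = 988.8 ⇒ N = 179 N.
ΣFx = 0: friction at the foot balances the wall's push, so f = N_wall = 179 N.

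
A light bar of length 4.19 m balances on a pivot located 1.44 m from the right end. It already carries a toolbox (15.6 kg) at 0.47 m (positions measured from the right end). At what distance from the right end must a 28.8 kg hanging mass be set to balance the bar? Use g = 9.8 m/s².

x ≈ 1.97 m from the right end

Choose the pivot (at 1.44 m from the right end) as the axis so the support reaction has zero arm there.
Toolbox: 15.6 × 9.8 = 152.9 N down at 0.47 m → arm 0.97 m, τ = 152.9 × 0.97 = 148.3 N·m clockwise.
Net moment of existing loads = 148.3 N·m clockwise.
The hanging mass weighs 28.8 × 9.8 = 282.2 N and must supply an equal counterclockwise moment, so its lever arm about the pivot is 148.3 / 282.2 = 0.526 m.
That puts it at 1.44 + 0.526 = 1.97 m from the right end.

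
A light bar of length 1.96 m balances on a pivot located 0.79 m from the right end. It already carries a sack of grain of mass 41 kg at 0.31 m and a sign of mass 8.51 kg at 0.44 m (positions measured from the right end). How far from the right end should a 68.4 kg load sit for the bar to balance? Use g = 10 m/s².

About the pivot (at 0.79 m from the right end):
Sack of grain: 41 × 10 = 410 N down at 0.31 m → arm 0.48 m, τ = 410 × 0.48 = 196.8 N·m clockwise.
Sign: 8.51 × 10 = 85.1 N down at 0.44 m → arm 0.35 m, τ = 85.1 × 0.35 = 29.78 N·m clockwise.
Net moment of existing loads = 226.6 N·m clockwise.
The load weighs 68.4 × 10 = 684 N and must supply an equal counterclockwise moment, so its lever arm about the pivot is 226.6 / 684 = 0.331 m.
That puts it at 0.79 + 0.331 = 1.12 m from the right end.

x ≈ 1.12 m from the right end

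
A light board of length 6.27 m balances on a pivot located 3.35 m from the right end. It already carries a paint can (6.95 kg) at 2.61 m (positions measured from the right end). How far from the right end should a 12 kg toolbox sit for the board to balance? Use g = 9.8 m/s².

Sum moments about the pivot (at 3.35 m from the right end) (the support reaction has zero arm there).
Paint can: 6.95 × 9.8 = 68.11 N down at 2.61 m → arm 0.74 m, τ = 68.11 × 0.74 = 50.4 N·m clockwise.
Net moment of existing loads = 50.4 N·m clockwise.
The toolbox weighs 12 × 9.8 = 117.6 N and must supply an equal counterclockwise moment, so its lever arm about the pivot is 50.4 / 117.6 = 0.429 m.
That puts it at 3.35 + 0.429 = 3.78 m from the right end.

x ≈ 3.78 m from the right end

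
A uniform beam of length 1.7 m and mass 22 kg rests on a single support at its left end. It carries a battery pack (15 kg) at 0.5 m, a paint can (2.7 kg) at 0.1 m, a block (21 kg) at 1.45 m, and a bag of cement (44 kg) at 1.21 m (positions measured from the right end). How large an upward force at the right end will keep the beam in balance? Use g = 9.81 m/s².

Choose the left end as the axis so the unknown pivot reaction has zero arm there.
Beam weight: 22 × 9.81 = 215.8 N down at 0.85 m → arm 0.85 m, τ = 215.8 × 0.85 = 183.4 N·m clockwise.
Battery pack: 15 × 9.81 = 147.2 N down at 0.5 m → arm 1.2 m, τ = 147.2 × 1.2 = 176.6 N·m clockwise.
Paint can: 2.7 × 9.81 = 26.49 N down at 0.1 m → arm 1.6 m, τ = 26.49 × 1.6 = 42.38 N·m clockwise.
Block: 21 × 9.81 = 206 N down at 1.45 m → arm 0.25 m, τ = 206 × 0.25 = 51.5 N·m clockwise.
Bag of cement: 44 × 9.81 = 431.6 N down at 1.21 m → arm 0.49 m, τ = 431.6 × 0.49 = 211.5 N·m clockwise.
Net moment of the loads = 665.4 N·m clockwise.
The upward force F acts at the right end, arm 1.7 m, giving F × 1.7 counterclockwise.
For rotational equilibrium, F × 1.7 = 665.4, so F = 665.4 / 1.7 = 391 N.

F ≈ 391 N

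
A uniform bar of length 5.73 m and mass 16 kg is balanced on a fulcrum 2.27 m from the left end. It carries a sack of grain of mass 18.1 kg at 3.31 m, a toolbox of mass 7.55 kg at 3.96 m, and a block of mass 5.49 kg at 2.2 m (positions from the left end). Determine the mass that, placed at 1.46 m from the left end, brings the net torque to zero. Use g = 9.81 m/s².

m ≈ 50.3 kg

About the fulcrum (at 2.27 m from the left end):
Beam weight: 16 × 9.81 = 157 N down at 2.865 m → arm 0.595 m, τ = 157 × 0.595 = 93.41 N·m clockwise.
Sack of grain: 18.1 × 9.81 = 177.6 N down at 3.31 m → arm 1.04 m, τ = 177.6 × 1.04 = 184.7 N·m clockwise.
Toolbox: 7.55 × 9.81 = 74.07 N down at 3.96 m → arm 1.69 m, τ = 74.07 × 1.69 = 125.2 N·m clockwise.
Block: 5.49 × 9.81 = 53.86 N down at 2.2 m → arm 0.07 m, τ = 53.86 × 0.07 = 3.77 N·m counterclockwise.
Net moment of known loads = 399.5 N·m clockwise.
An unknown mass m at 1.46 m has arm 0.81 m; its moment is m·g·0.81 counterclockwise.
Στ = 0 ⇒ m × 9.81 × 0.81 = 399.5 ⇒ m = 399.5 / (9.81 × 0.81) = 50.3 kg.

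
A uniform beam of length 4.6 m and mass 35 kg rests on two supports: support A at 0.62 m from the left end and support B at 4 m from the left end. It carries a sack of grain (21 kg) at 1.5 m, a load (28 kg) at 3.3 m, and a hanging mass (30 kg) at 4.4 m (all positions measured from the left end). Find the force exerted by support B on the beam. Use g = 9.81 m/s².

Choose support A as the axis so its reaction then has zero moment arm.
Beam weight: 35 × 9.81 = 343.4 N down at 2.3 m → arm 1.68 m, τ = 343.4 × 1.68 = 576.9 N·m clockwise.
Sack of grain: 21 × 9.81 = 206 N down at 1.5 m → arm 0.88 m, τ = 206 × 0.88 = 181.3 N·m clockwise.
Load: 28 × 9.81 = 274.7 N down at 3.3 m → arm 2.68 m, τ = 274.7 × 2.68 = 736.2 N·m clockwise.
Hanging mass: 30 × 9.81 = 294.3 N down at 4.4 m → arm 3.78 m, τ = 294.3 × 3.78 = 1112 N·m clockwise.
Net load moment about support A = 2606 N·m clockwise.
Reaction R at support B is upward at 4 m, arm 3.38 m → moment R × 3.38 counterclockwise.
Balancing moments: R × 3.38 = 2606, giving R = 771 N.

R_B ≈ 771 N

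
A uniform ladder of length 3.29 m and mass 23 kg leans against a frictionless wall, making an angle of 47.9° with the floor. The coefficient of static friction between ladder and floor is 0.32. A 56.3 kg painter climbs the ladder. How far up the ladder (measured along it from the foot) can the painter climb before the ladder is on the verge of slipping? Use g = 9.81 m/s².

Take moments about the foot of the ladder.
Ladder weight 23×9.81 = 225.6 N acts at 1.645 m along the ladder; its horizontal arm is 1.645·cos47.9° = 1.103 m → τ = 248.8 N·m clockwise.
Painter weight 56.3×9.81 = 552.3 N at distance d → arm d·cos47.9° → τ = 552.3·d·0.6704 clockwise.
Wall normal N at the top has arm L sinθ = 2.441 m counterclockwise, so Στ = 0 gives N·2.441 = 248.8 + 370.3·d.
ΣFy = 0 ⇒ N_floor = 777.9 N, so the maximum friction is μ_s·N_floor = 0.32×777.9 = 248.9 N. ΣFx = 0 ⇒ N_wall = f, so at the slipping point N = 248.9 N.
Substituting: 248.9×2.441 = 248.8 + 370.3·d ⇒ d = (607.6 − 248.8) / 370.3 = 0.969 m.

d ≈ 0.969 m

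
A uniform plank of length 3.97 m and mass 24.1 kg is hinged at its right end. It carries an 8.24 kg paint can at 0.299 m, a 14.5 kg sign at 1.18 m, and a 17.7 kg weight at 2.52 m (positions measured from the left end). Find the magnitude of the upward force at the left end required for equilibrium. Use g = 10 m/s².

Choose the right end as the axis so the unknown pivot reaction has zero arm there.
Beam weight: 24.1 × 10 = 241 N down at 1.985 m → arm 1.985 m, τ = 241 × 1.985 = 478.4 N·m counterclockwise.
Paint can: 8.24 × 10 = 82.4 N down at 0.299 m → arm 3.671 m, τ = 82.4 × 3.671 = 302.5 N·m counterclockwise.
Sign: 14.5 × 10 = 145 N down at 1.18 m → arm 2.79 m, τ = 145 × 2.79 = 404.6 N·m counterclockwise.
Weight: 17.7 × 10 = 177 N down at 2.52 m → arm 1.45 m, τ = 177 × 1.45 = 256.6 N·m counterclockwise.
Net moment of the loads = 1442 N·m counterclockwise.
The upward force F acts at the left end, arm 3.97 m, giving F × 3.97 clockwise.
For rotational equilibrium, F × 3.97 = 1442, so F = 1442 / 3.97 = 363 N.

F ≈ 363 N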